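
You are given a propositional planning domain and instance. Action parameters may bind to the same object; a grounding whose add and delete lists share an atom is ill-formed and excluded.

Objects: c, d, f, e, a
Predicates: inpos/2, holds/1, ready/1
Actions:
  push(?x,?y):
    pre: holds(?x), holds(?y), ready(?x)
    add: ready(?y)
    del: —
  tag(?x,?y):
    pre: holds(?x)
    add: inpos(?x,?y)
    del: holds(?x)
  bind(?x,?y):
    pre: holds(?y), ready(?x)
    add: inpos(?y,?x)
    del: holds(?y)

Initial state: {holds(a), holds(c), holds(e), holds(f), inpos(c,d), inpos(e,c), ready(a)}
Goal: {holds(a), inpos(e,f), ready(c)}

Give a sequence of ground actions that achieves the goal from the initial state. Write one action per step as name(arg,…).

push(a,c); tag(e,f)

1. push(a,c)  →  {holds(a), holds(c), holds(e), holds(f), inpos(c,d), inpos(e,c), ready(a), ready(c)}
2. tag(e,f)  →  {holds(a), holds(c), holds(f), inpos(c,d), inpos(e,c), inpos(e,f), ready(a), ready(c)}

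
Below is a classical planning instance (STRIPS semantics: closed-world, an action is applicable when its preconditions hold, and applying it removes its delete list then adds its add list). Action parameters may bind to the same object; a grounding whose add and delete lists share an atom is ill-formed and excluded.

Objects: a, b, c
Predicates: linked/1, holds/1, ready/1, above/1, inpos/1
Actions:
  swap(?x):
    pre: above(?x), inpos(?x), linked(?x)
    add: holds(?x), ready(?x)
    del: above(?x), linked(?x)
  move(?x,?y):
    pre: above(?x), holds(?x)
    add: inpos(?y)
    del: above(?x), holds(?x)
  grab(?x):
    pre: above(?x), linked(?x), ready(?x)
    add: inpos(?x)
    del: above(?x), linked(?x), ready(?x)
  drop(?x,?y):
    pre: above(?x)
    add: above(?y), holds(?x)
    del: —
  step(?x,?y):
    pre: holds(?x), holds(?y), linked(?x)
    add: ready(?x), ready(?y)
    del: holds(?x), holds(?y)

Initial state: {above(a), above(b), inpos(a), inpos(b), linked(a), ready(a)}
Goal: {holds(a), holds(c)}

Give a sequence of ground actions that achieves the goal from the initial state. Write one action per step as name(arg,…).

1. drop(a,c)  →  {above(a), above(b), above(c), holds(a), inpos(a), inpos(b), linked(a), ready(a)}
2. drop(c,a)  →  {above(a), above(b), above(c), holds(a), holds(c), inpos(a), inpos(b), linked(a), ready(a)}

drop(a,c); drop(c,a)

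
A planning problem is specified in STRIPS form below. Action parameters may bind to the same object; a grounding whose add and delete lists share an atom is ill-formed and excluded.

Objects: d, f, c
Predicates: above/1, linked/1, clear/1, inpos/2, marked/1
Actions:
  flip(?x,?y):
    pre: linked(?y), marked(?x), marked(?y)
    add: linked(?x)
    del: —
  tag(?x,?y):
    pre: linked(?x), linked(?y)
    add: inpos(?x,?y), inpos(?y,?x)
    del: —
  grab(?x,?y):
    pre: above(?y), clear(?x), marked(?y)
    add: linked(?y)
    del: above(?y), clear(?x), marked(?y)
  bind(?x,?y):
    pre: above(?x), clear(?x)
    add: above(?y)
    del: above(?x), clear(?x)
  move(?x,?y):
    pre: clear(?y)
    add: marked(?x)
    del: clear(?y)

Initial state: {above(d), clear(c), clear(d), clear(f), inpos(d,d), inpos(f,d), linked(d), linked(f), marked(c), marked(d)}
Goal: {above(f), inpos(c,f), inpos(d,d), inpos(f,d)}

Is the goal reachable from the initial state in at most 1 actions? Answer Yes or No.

No

1. flip(c,d)  →  {above(d), clear(c), clear(d), clear(f), inpos(d,d), inpos(f,d), linked(c), linked(d), linked(f), marked(c), marked(d)}
2. tag(f,c)  →  {above(d), clear(c), clear(d), clear(f), inpos(c,f), inpos(d,d), inpos(f,c), inpos(f,d), linked(c), linked(d), linked(f), marked(c), marked(d)}
3. bind(d,f)  →  {above(f), clear(c), clear(f), inpos(c,f), inpos(d,d), inpos(f,c), inpos(f,d), linked(c), linked(d), linked(f), marked(c), marked(d)}
optimal plan length = 3; 3 > 1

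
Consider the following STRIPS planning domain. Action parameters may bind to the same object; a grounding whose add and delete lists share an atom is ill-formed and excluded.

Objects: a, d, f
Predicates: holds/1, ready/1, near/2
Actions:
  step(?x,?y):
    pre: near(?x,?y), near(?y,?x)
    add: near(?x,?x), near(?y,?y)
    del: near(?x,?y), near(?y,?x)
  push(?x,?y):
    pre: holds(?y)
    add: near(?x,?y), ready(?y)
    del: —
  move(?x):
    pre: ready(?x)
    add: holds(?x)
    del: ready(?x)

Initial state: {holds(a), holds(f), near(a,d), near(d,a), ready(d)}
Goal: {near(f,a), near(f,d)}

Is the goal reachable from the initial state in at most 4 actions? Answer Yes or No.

1. push(f,a)  →  {holds(a), holds(f), near(a,d), near(d,a), near(f,a), ready(a), ready(d)}
2. move(d)  →  {holds(a), holds(d), holds(f), near(a,d), near(d,a), near(f,a), ready(a)}
3. push(f,d)  →  {holds(a), holds(d), holds(f), near(a,d), near(d,a), near(f,a), near(f,d), ready(a), ready(d)}
optimal plan length = 3; 3 ≤ 4

Yes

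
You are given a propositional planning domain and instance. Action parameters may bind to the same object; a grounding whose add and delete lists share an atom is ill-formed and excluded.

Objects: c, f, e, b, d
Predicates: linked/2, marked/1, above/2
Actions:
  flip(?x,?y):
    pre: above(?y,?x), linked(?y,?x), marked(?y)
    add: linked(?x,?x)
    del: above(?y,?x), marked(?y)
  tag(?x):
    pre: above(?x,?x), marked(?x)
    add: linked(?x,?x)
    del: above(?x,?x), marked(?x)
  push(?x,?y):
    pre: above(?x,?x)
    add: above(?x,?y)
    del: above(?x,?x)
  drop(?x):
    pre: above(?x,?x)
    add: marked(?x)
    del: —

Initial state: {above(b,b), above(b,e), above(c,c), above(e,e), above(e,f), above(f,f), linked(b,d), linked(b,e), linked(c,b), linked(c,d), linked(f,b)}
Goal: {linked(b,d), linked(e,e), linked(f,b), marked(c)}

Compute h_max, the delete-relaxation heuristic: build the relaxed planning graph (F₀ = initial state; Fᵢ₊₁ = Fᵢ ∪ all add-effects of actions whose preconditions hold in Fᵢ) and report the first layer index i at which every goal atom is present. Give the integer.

F0 = init (11 atoms)
F1 = F0 ∪ {above(b,c), above(b,d), above(b,f), above(c,b), above(c,d), above(c,e), above(c,f), above(e,b), above(e,c), above(e,d), above(f,b), above(f,c), above(f,d), above(f,e), marked(b), marked(c), marked(e), marked(f)}  (29 atoms)
F2 = F1 ∪ {linked(b,b), linked(c,c), linked(d,d), linked(e,e), linked(f,f)}  (34 atoms)
goal ⊆ F2  ⇒  h_max = 2

2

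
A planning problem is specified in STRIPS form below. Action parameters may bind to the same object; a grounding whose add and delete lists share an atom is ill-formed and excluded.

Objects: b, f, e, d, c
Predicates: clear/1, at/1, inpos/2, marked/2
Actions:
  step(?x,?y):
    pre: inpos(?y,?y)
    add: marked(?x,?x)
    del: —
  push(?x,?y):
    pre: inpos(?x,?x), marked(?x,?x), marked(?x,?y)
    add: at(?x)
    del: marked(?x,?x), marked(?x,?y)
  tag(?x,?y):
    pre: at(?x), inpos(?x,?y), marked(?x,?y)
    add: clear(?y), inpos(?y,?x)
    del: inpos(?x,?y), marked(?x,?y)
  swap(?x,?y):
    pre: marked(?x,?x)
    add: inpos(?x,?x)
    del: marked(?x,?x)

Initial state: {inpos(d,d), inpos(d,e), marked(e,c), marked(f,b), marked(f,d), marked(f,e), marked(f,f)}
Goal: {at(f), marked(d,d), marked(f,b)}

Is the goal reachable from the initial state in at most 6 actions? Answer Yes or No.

Yes

1. step(d,d)  →  {inpos(d,d), inpos(d,e), marked(d,d), marked(e,c), marked(f,b), marked(f,d), marked(f,e), marked(f,f)}
2. swap(f,b)  →  {inpos(d,d), inpos(d,e), inpos(f,f), marked(d,d), marked(e,c), marked(f,b), marked(f,d), marked(f,e)}
3. step(f,f)  →  {inpos(d,d), inpos(d,e), inpos(f,f), marked(d,d), marked(e,c), marked(f,b), marked(f,d), marked(f,e), marked(f,f)}
4. push(f,f)  →  {at(f), inpos(d,d), inpos(d,e), inpos(f,f), marked(d,d), marked(e,c), marked(f,b), marked(f,d), marked(f,e)}
optimal plan length = 4; 4 ≤ 6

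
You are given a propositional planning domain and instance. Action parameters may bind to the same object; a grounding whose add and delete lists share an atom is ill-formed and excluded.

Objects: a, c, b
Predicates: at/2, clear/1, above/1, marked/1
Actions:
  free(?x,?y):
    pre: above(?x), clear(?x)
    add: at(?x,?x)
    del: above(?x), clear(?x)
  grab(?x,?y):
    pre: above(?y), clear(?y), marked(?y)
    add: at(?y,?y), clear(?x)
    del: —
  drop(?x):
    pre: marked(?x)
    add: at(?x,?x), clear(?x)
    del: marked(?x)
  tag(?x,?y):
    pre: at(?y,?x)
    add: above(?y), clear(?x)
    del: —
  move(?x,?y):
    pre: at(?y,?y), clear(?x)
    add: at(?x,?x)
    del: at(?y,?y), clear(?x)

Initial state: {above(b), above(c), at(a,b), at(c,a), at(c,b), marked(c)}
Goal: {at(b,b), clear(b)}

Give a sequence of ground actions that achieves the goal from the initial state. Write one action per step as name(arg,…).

tag(b,a); free(b,a); tag(b,a)

1. tag(b,a)  →  {above(a), above(b), above(c), at(a,b), at(c,a), at(c,b), clear(b), marked(c)}
2. free(b,a)  →  {above(a), above(c), at(a,b), at(b,b), at(c,a), at(c,b), marked(c)}
3. tag(b,a)  →  {above(a), above(c), at(a,b), at(b,b), at(c,a), at(c,b), clear(b), marked(c)}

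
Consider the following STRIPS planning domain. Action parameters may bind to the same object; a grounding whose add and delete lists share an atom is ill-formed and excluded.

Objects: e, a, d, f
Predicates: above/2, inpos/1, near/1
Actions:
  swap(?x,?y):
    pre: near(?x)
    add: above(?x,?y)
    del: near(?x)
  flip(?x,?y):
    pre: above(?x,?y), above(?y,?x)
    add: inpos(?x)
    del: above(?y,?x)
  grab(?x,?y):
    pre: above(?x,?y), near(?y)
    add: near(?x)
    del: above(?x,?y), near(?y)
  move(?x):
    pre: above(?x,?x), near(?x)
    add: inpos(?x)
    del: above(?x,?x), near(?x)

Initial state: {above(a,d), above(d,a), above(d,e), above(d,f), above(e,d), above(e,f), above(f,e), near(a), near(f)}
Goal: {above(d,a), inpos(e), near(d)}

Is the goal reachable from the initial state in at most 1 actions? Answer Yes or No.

1. flip(e,d)  →  {above(a,d), above(d,a), above(d,f), above(e,d), above(e,f), above(f,e), inpos(e), near(a), near(f)}
2. grab(d,f)  →  {above(a,d), above(d,a), above(e,d), above(e,f), above(f,e), inpos(e), near(a), near(d)}
optimal plan length = 2; 2 > 1

No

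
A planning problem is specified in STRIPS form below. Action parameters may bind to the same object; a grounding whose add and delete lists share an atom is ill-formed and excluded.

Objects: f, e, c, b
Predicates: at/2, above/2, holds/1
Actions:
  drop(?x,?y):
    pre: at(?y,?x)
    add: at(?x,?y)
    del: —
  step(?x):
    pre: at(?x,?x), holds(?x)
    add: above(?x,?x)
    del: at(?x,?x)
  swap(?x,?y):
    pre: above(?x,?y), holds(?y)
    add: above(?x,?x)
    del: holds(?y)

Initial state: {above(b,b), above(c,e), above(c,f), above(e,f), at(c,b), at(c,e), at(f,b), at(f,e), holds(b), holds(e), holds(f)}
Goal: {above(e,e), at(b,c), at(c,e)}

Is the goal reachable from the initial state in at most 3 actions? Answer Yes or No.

1. drop(b,c)  →  {above(b,b), above(c,e), above(c,f), above(e,f), at(b,c), at(c,b), at(c,e), at(f,b), at(f,e), holds(b), holds(e), holds(f)}
2. swap(e,f)  →  {above(b,b), above(c,e), above(c,f), above(e,e), above(e,f), at(b,c), at(c,b), at(c,e), at(f,b), at(f,e), holds(b), holds(e)}
optimal plan length = 2; 2 ≤ 3

Yes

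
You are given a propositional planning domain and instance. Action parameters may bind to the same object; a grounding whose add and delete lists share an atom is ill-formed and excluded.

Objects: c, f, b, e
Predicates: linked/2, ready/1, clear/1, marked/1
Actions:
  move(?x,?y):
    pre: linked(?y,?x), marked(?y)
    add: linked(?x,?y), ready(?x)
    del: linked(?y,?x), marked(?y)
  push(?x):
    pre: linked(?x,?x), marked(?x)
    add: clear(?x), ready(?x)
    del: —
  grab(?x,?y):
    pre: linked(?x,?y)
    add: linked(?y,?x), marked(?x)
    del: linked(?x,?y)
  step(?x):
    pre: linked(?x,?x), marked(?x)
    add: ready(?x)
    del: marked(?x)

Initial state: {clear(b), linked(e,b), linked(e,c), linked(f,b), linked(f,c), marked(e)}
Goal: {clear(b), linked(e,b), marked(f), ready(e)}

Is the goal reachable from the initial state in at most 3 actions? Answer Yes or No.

No

1. move(c,e)  →  {clear(b), linked(c,e), linked(e,b), linked(f,b), linked(f,c), ready(c)}
2. grab(f,c)  →  {clear(b), linked(c,e), linked(c,f), linked(e,b), linked(f,b), marked(f), ready(c)}
3. grab(c,f)  →  {clear(b), linked(c,e), linked(e,b), linked(f,b), linked(f,c), marked(c), marked(f), ready(c)}
4. move(e,c)  →  {clear(b), linked(e,b), linked(e,c), linked(f,b), linked(f,c), marked(f), ready(c), ready(e)}
optimal plan length = 4; 4 > 3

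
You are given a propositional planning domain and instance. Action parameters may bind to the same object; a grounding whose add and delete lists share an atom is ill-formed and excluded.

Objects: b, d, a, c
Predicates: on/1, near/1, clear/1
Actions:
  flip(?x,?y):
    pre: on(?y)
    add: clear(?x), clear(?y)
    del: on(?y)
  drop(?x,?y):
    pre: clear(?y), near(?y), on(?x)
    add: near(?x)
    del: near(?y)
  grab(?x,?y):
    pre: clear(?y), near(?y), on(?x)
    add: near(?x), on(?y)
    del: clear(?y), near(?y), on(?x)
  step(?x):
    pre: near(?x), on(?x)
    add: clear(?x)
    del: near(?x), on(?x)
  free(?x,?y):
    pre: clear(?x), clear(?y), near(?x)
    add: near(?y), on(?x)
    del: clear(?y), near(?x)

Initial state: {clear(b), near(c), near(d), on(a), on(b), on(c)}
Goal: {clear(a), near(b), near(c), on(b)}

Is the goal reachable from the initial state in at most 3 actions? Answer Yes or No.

Yes

1. flip(d,a)  →  {clear(a), clear(b), clear(d), near(c), near(d), on(b), on(c)}
2. drop(b,d)  →  {clear(a), clear(b), clear(d), near(b), near(c), on(b), on(c)}
optimal plan length = 2; 2 ≤ 3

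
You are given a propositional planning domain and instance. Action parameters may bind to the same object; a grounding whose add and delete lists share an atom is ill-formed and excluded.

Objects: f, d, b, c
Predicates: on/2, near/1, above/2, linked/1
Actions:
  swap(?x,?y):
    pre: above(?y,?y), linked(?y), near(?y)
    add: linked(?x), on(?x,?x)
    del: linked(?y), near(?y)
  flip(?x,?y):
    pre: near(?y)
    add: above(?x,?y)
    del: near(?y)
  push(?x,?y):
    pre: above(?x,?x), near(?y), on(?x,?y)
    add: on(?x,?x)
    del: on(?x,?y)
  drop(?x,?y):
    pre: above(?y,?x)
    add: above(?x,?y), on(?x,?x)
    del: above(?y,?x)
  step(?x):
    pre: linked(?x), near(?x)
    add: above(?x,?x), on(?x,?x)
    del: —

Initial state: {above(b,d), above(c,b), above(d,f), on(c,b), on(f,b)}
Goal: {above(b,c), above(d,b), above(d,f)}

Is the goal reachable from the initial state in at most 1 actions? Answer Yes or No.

No

1. drop(d,b)  →  {above(c,b), above(d,b), above(d,f), on(c,b), on(d,d), on(f,b)}
2. drop(b,c)  →  {above(b,c), above(d,b), above(d,f), on(b,b), on(c,b), on(d,d), on(f,b)}
optimal plan length = 2; 2 > 1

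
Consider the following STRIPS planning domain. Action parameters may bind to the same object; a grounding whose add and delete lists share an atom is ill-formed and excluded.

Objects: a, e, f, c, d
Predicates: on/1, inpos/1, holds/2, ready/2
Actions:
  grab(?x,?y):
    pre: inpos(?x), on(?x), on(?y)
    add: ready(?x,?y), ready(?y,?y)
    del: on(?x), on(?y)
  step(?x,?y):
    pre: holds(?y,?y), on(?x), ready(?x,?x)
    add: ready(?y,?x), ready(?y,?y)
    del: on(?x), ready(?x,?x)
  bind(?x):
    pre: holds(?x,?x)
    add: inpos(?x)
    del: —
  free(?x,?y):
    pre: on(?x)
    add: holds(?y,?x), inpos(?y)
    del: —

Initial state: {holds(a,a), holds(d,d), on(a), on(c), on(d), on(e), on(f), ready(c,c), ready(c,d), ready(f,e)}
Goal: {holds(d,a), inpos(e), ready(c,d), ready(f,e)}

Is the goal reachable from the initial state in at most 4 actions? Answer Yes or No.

1. free(a,e)  →  {holds(a,a), holds(d,d), holds(e,a), inpos(e), on(a), on(c), on(d), on(e), on(f), ready(c,c), ready(c,d), ready(f,e)}
2. free(a,d)  →  {holds(a,a), holds(d,a), holds(d,d), holds(e,a), inpos(d), inpos(e), on(a), on(c), on(d), on(e), on(f), ready(c,c), ready(c,d), ready(f,e)}
optimal plan length = 2; 2 ≤ 4

Yes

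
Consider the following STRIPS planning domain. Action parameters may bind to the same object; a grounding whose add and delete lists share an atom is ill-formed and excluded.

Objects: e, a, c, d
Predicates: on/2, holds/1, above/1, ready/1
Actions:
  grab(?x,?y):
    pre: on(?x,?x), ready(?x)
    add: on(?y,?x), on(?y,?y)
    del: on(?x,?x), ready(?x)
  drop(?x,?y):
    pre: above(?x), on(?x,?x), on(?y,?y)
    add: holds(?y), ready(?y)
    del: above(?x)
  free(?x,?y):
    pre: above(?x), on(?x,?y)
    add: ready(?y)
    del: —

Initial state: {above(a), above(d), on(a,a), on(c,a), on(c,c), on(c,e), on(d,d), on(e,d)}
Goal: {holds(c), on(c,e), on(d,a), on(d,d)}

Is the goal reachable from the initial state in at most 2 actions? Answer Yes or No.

No

1. drop(a,a)  →  {above(d), holds(a), on(a,a), on(c,a), on(c,c), on(c,e), on(d,d), on(e,d), ready(a)}
2. grab(a,d)  →  {above(d), holds(a), on(c,a), on(c,c), on(c,e), on(d,a), on(d,d), on(e,d)}
3. drop(d,c)  →  {holds(a), holds(c), on(c,a), on(c,c), on(c,e), on(d,a), on(d,d), on(e,d), ready(c)}
optimal plan length = 3; 3 > 2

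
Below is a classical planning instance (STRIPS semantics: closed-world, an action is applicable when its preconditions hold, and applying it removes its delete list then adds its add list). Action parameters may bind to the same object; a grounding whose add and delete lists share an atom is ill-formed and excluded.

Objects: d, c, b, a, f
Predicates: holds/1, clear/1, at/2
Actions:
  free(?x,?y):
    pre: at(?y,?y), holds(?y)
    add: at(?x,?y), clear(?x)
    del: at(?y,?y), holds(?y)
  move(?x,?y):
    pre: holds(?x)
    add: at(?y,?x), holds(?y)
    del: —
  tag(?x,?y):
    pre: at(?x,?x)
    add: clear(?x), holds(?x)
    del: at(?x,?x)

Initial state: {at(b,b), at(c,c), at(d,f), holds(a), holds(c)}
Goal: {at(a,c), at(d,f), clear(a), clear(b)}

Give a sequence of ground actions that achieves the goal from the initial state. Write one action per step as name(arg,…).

free(a,c); tag(b,d)

1. free(a,c)  →  {at(a,c), at(b,b), at(d,f), clear(a), holds(a)}
2. tag(b,d)  →  {at(a,c), at(d,f), clear(a), clear(b), holds(a), holds(b)}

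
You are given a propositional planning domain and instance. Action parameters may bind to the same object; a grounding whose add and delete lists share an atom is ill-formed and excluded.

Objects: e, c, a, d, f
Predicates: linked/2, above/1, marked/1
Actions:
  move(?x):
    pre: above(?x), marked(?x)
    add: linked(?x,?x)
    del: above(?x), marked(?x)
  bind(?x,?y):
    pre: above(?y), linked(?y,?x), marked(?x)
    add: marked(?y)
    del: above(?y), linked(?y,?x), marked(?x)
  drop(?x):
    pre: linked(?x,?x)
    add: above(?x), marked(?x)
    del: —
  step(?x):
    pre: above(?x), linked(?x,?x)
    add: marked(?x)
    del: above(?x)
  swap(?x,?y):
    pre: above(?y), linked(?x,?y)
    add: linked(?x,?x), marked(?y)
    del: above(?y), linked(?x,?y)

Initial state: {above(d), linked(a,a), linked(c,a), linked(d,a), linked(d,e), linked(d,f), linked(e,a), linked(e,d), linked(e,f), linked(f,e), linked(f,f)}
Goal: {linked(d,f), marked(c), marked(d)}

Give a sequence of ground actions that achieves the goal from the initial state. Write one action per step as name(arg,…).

1. drop(a)  →  {above(a), above(d), linked(a,a), linked(c,a), linked(d,a), linked(d,e), linked(d,f), linked(e,a), linked(e,d), linked(e,f), linked(f,e), linked(f,f), marked(a)}
2. bind(a,d)  →  {above(a), linked(a,a), linked(c,a), linked(d,e), linked(d,f), linked(e,a), linked(e,d), linked(e,f), linked(f,e), linked(f,f), marked(d)}
3. swap(c,a)  →  {linked(a,a), linked(c,c), linked(d,e), linked(d,f), linked(e,a), linked(e,d), linked(e,f), linked(f,e), linked(f,f), marked(a), marked(d)}
4. drop(c)  →  {above(c), linked(a,a), linked(c,c), linked(d,e), linked(d,f), linked(e,a), linked(e,d), linked(e,f), linked(f,e), linked(f,f), marked(a), marked(c), marked(d)}

drop(a); bind(a,d); swap(c,a); drop(c)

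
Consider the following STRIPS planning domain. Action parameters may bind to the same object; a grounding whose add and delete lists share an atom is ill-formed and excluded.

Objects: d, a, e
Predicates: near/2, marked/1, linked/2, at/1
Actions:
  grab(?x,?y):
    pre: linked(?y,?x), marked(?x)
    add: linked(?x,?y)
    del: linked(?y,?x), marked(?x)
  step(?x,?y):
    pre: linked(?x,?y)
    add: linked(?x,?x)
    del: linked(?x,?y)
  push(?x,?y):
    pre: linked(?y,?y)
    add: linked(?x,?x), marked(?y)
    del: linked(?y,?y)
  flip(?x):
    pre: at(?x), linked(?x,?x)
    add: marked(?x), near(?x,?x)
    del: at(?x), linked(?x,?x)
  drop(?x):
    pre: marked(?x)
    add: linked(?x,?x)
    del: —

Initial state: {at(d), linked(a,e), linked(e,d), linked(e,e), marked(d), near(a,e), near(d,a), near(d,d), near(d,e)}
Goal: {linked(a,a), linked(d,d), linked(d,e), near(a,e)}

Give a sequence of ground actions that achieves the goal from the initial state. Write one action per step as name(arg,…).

grab(d,e); step(a,e); push(d,e)

1. grab(d,e)  →  {at(d), linked(a,e), linked(d,e), linked(e,e), near(a,e), near(d,a), near(d,d), near(d,e)}
2. step(a,e)  →  {at(d), linked(a,a), linked(d,e), linked(e,e), near(a,e), near(d,a), near(d,d), near(d,e)}
3. push(d,e)  →  {at(d), linked(a,a), linked(d,d), linked(d,e), marked(e), near(a,e), near(d,a), near(d,d), near(d,e)}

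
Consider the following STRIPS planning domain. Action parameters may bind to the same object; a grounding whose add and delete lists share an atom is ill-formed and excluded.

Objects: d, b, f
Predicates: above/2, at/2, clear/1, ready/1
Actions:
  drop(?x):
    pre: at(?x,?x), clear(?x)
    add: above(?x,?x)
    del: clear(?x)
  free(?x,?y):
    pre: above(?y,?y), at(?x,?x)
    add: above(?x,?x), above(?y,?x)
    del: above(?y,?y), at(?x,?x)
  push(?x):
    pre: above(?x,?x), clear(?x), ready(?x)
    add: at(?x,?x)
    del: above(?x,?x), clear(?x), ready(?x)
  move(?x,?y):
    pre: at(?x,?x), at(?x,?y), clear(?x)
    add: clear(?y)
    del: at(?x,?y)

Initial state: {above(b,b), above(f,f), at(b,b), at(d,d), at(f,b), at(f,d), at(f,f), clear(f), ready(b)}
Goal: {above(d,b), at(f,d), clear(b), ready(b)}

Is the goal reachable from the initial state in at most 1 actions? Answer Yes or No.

No

1. free(d,b)  →  {above(b,d), above(d,d), above(f,f), at(b,b), at(f,b), at(f,d), at(f,f), clear(f), ready(b)}
2. free(b,d)  →  {above(b,b), above(b,d), above(d,b), above(f,f), at(f,b), at(f,d), at(f,f), clear(f), ready(b)}
3. move(f,b)  →  {above(b,b), above(b,d), above(d,b), above(f,f), at(f,d), at(f,f), clear(b), clear(f), ready(b)}
optimal plan length = 3; 3 > 1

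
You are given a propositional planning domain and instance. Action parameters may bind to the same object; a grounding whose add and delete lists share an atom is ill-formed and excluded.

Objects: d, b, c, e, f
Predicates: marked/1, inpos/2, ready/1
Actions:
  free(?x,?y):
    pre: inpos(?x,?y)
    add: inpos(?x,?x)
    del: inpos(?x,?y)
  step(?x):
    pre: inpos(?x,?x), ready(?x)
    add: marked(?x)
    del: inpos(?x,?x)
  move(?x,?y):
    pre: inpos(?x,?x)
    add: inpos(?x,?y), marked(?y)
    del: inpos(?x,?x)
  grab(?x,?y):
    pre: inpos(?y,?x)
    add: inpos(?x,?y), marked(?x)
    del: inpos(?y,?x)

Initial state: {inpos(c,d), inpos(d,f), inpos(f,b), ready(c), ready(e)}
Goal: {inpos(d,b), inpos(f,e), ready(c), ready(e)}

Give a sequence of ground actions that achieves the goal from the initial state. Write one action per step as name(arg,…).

free(d,f); free(f,b); move(d,b); move(f,e)

1. free(d,f)  →  {inpos(c,d), inpos(d,d), inpos(f,b), ready(c), ready(e)}
2. free(f,b)  →  {inpos(c,d), inpos(d,d), inpos(f,f), ready(c), ready(e)}
3. move(d,b)  →  {inpos(c,d), inpos(d,b), inpos(f,f), marked(b), ready(c), ready(e)}
4. move(f,e)  →  {inpos(c,d), inpos(d,b), inpos(f,e), marked(b), marked(e), ready(c), ready(e)}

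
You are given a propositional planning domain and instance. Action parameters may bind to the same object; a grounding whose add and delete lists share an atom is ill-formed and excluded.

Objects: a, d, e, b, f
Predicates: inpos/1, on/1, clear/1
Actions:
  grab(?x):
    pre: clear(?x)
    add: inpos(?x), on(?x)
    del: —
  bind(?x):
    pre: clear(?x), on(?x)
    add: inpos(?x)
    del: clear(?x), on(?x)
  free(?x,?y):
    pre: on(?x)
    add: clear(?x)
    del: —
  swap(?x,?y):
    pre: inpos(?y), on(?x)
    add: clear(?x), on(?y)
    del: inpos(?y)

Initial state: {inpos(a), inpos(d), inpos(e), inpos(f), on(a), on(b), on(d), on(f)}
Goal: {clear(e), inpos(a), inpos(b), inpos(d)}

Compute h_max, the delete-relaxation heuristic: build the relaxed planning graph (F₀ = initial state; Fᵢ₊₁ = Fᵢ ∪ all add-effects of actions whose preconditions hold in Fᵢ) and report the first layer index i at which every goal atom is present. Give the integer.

F0 = init (8 atoms)
F1 = F0 ∪ {clear(a), clear(b), clear(d), clear(f), on(e)}  (13 atoms)
F2 = F1 ∪ {clear(e), inpos(b)}  (15 atoms)
goal ⊆ F2  ⇒  h_max = 2

2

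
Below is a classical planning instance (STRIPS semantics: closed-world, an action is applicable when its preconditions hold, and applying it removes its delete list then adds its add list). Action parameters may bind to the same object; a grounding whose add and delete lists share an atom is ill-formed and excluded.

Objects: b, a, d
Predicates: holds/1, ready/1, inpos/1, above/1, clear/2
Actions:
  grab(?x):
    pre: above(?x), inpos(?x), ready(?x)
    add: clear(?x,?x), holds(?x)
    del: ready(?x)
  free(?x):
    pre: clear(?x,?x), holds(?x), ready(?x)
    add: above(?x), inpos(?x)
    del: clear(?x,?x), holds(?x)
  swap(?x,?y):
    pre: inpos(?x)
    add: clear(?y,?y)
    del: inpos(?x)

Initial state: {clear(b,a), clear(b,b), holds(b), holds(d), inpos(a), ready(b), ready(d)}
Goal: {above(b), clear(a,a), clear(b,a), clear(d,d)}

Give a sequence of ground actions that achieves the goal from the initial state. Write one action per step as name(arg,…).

1. free(b)  →  {above(b), clear(b,a), holds(d), inpos(a), inpos(b), ready(b), ready(d)}
2. swap(b,a)  →  {above(b), clear(a,a), clear(b,a), holds(d), inpos(a), ready(b), ready(d)}
3. swap(a,d)  →  {above(b), clear(a,a), clear(b,a), clear(d,d), holds(d), ready(b), ready(d)}

free(b); swap(b,a); swap(a,d)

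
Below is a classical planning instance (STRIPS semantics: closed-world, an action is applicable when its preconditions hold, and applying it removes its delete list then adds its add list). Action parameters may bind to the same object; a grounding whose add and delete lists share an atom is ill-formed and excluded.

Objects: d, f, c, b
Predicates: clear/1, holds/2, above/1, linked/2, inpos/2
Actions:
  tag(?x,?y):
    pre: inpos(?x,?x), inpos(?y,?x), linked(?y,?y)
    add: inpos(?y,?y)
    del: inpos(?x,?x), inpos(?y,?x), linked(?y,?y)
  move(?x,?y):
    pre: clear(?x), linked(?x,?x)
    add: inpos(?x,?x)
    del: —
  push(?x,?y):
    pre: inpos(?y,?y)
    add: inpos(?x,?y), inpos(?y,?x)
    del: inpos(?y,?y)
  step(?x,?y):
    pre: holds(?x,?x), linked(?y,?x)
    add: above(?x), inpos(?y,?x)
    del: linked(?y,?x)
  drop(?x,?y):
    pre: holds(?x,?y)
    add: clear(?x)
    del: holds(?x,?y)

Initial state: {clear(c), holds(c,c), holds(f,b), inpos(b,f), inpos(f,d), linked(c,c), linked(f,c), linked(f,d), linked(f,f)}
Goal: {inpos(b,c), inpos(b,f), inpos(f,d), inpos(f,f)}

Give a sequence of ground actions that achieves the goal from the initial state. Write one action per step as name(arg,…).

move(c,d); push(b,c); drop(f,b); move(f,d)

1. move(c,d)  →  {clear(c), holds(c,c), holds(f,b), inpos(b,f), inpos(c,c), inpos(f,d), linked(c,c), linked(f,c), linked(f,d), linked(f,f)}
2. push(b,c)  →  {clear(c), holds(c,c), holds(f,b), inpos(b,c), inpos(b,f), inpos(c,b), inpos(f,d), linked(c,c), linked(f,c), linked(f,d), linked(f,f)}
3. drop(f,b)  →  {clear(c), clear(f), holds(c,c), inpos(b,c), inpos(b,f), inpos(c,b), inpos(f,d), linked(c,c), linked(f,c), linked(f,d), linked(f,f)}
4. move(f,d)  →  {clear(c), clear(f), holds(c,c), inpos(b,c), inpos(b,f), inpos(c,b), inpos(f,d), inpos(f,f), linked(c,c), linked(f,c), linked(f,d), linked(f,f)}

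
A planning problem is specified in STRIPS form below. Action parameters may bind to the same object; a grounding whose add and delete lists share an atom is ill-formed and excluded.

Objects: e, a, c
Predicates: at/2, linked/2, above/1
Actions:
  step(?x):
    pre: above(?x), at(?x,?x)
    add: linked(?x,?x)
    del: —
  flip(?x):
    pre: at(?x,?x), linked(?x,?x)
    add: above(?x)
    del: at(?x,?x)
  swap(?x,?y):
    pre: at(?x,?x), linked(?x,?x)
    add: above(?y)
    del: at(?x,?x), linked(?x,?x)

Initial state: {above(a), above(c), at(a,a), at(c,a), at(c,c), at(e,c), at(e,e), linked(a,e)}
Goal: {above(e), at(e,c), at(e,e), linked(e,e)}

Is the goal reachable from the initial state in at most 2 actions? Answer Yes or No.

1. step(a)  →  {above(a), above(c), at(a,a), at(c,a), at(c,c), at(e,c), at(e,e), linked(a,a), linked(a,e)}
2. swap(a,e)  →  {above(a), above(c), above(e), at(c,a), at(c,c), at(e,c), at(e,e), linked(a,e)}
3. step(e)  →  {above(a), above(c), above(e), at(c,a), at(c,c), at(e,c), at(e,e), linked(a,e), linked(e,e)}
optimal plan length = 3; 3 > 2

No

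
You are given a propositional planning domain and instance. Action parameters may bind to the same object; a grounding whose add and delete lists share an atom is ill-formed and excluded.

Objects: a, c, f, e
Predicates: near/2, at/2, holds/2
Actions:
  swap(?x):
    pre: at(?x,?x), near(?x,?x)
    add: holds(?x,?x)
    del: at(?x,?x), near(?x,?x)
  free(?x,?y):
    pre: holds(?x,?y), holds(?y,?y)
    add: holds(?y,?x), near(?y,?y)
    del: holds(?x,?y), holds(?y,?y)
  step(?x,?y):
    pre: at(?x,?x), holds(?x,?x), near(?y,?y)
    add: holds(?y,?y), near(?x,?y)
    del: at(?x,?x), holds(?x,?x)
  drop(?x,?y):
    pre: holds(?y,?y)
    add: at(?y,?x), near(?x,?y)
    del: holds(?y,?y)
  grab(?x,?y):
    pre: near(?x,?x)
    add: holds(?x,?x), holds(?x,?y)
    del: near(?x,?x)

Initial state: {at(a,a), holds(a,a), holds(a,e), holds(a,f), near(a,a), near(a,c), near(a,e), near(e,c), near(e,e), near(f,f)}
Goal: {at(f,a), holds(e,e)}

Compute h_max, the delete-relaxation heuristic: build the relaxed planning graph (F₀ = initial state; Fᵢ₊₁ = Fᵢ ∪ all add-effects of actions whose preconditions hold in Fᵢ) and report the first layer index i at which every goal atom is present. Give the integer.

F0 = init (10 atoms)
F1 = F0 ∪ {at(a,c), at(a,e), at(a,f), holds(a,c), holds(e,a), holds(e,c), holds(e,e), holds(e,f), holds(f,a), holds(f,c), holds(f,e), holds(f,f), near(a,f), near(c,a), near(e,a), near(f,a)}  (26 atoms)
F2 = F1 ∪ {at(e,a), at(e,c), at(e,e), at(e,f), at(f,a), at(f,c), at(f,e), at(f,f), near(c,e), near(c,f), near(e,f), near(f,e)}  (38 atoms)
goal ⊆ F2  ⇒  h_max = 2

2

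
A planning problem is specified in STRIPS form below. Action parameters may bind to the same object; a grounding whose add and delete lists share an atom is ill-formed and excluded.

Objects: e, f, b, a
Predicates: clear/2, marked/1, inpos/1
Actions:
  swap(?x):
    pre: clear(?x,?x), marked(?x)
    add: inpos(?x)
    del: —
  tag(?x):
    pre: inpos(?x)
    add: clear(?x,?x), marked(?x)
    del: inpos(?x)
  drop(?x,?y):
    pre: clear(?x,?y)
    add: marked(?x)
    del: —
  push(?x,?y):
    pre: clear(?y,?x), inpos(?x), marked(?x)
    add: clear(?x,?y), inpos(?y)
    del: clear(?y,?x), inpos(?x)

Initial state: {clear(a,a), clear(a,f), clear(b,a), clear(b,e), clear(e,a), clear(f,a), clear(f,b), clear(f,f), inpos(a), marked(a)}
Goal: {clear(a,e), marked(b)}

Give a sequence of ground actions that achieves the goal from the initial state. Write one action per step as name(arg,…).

drop(b,e); push(a,e)

1. drop(b,e)  →  {clear(a,a), clear(a,f), clear(b,a), clear(b,e), clear(e,a), clear(f,a), clear(f,b), clear(f,f), inpos(a), marked(a), marked(b)}
2. push(a,e)  →  {clear(a,a), clear(a,e), clear(a,f), clear(b,a), clear(b,e), clear(f,a), clear(f,b), clear(f,f), inpos(e), marked(a), marked(b)}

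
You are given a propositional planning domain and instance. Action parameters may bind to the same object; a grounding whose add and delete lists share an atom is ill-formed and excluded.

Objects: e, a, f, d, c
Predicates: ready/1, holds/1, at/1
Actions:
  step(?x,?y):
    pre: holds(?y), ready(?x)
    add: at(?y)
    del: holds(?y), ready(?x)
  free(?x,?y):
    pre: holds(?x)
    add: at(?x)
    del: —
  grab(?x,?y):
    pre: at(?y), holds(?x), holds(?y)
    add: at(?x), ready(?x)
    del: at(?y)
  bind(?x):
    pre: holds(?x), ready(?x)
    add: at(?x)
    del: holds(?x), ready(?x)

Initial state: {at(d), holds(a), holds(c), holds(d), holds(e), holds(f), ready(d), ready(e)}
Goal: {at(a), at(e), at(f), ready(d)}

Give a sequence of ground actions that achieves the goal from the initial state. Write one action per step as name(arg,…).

step(e,e); free(a,e); free(f,e)

1. step(e,e)  →  {at(d), at(e), holds(a), holds(c), holds(d), holds(f), ready(d)}
2. free(a,e)  →  {at(a), at(d), at(e), holds(a), holds(c), holds(d), holds(f), ready(d)}
3. free(f,e)  →  {at(a), at(d), at(e), at(f), holds(a), holds(c), holds(d), holds(f), ready(d)}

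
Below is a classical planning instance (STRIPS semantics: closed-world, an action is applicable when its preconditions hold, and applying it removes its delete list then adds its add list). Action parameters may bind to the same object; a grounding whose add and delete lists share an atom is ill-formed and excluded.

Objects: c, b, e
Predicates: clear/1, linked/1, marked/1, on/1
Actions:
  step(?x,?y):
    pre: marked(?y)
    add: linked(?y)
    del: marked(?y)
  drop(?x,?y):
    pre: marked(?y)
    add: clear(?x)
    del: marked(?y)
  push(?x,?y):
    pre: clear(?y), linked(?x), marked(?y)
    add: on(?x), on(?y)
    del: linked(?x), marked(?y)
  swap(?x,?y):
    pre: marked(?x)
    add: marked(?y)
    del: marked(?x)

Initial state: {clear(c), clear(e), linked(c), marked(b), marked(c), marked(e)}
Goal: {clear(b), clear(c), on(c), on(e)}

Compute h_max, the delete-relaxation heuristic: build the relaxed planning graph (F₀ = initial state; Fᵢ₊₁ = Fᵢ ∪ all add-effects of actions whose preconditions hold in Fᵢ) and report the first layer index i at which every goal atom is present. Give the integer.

1

F0 = init (6 atoms)
F1 = F0 ∪ {clear(b), linked(b), linked(e), on(c), on(e)}  (11 atoms)
goal ⊆ F1  ⇒  h_max = 1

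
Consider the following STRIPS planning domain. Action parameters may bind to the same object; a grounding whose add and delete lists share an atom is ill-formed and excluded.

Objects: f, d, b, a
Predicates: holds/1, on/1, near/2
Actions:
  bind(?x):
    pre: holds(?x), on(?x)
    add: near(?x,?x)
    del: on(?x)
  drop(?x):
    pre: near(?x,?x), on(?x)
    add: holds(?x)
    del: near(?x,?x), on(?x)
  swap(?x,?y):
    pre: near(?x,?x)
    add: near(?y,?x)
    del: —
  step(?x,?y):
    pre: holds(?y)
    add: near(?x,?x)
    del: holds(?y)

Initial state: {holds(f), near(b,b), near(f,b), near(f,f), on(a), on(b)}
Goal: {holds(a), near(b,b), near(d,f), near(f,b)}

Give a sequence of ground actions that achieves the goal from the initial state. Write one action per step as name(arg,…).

swap(f,d); step(a,f); drop(a)

1. swap(f,d)  →  {holds(f), near(b,b), near(d,f), near(f,b), near(f,f), on(a), on(b)}
2. step(a,f)  →  {near(a,a), near(b,b), near(d,f), near(f,b), near(f,f), on(a), on(b)}
3. drop(a)  →  {holds(a), near(b,b), near(d,f), near(f,b), near(f,f), on(b)}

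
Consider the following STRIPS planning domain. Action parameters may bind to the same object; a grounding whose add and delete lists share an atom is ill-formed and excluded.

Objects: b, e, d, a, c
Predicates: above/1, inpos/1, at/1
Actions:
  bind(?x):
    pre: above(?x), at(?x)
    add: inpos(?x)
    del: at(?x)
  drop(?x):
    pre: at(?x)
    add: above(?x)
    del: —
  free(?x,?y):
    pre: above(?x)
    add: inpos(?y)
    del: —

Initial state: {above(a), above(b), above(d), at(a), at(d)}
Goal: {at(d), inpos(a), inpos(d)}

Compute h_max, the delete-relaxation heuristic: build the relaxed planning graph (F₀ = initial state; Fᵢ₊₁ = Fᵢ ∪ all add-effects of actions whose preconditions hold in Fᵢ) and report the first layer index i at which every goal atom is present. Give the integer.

F0 = init (5 atoms)
F1 = F0 ∪ {inpos(a), inpos(b), inpos(c), inpos(d), inpos(e)}  (10 atoms)
goal ⊆ F1  ⇒  h_max = 1

1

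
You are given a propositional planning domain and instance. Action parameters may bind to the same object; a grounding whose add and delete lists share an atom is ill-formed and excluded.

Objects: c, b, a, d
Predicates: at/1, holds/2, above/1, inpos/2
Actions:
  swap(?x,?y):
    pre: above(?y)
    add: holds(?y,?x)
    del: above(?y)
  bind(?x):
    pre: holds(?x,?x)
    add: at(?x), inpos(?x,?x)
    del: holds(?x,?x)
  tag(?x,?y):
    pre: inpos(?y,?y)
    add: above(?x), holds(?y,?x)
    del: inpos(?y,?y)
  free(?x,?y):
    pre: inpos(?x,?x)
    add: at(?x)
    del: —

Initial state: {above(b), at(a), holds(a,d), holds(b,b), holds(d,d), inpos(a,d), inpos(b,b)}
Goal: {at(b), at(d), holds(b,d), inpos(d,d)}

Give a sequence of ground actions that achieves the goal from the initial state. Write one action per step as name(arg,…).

1. swap(d,b)  →  {at(a), holds(a,d), holds(b,b), holds(b,d), holds(d,d), inpos(a,d), inpos(b,b)}
2. bind(b)  →  {at(a), at(b), holds(a,d), holds(b,d), holds(d,d), inpos(a,d), inpos(b,b)}
3. bind(d)  →  {at(a), at(b), at(d), holds(a,d), holds(b,d), inpos(a,d), inpos(b,b), inpos(d,d)}

swap(d,b); bind(b); bind(d)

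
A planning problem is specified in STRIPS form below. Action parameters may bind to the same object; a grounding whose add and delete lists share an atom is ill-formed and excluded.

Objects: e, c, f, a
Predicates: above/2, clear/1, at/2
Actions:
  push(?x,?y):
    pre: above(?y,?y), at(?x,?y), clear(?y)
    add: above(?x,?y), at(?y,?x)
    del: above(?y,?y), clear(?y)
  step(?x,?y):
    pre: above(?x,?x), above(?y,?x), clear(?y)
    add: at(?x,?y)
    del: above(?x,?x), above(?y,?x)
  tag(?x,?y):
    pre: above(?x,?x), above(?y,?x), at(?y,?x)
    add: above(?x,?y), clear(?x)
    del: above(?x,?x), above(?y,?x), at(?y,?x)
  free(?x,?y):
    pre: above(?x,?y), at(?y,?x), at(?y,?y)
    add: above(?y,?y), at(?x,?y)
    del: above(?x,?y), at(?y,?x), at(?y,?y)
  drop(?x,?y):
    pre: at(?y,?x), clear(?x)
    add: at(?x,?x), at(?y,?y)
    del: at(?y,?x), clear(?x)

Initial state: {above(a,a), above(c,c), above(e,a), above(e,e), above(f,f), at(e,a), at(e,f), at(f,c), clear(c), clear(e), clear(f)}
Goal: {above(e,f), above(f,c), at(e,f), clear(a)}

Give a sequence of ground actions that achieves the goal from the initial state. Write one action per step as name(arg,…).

1. push(e,f)  →  {above(a,a), above(c,c), above(e,a), above(e,e), above(e,f), at(e,a), at(e,f), at(f,c), at(f,e), clear(c), clear(e)}
2. push(f,c)  →  {above(a,a), above(e,a), above(e,e), above(e,f), above(f,c), at(c,f), at(e,a), at(e,f), at(f,c), at(f,e), clear(e)}
3. tag(a,e)  →  {above(a,e), above(e,e), above(e,f), above(f,c), at(c,f), at(e,f), at(f,c), at(f,e), clear(a), clear(e)}

push(e,f); push(f,c); tag(a,e)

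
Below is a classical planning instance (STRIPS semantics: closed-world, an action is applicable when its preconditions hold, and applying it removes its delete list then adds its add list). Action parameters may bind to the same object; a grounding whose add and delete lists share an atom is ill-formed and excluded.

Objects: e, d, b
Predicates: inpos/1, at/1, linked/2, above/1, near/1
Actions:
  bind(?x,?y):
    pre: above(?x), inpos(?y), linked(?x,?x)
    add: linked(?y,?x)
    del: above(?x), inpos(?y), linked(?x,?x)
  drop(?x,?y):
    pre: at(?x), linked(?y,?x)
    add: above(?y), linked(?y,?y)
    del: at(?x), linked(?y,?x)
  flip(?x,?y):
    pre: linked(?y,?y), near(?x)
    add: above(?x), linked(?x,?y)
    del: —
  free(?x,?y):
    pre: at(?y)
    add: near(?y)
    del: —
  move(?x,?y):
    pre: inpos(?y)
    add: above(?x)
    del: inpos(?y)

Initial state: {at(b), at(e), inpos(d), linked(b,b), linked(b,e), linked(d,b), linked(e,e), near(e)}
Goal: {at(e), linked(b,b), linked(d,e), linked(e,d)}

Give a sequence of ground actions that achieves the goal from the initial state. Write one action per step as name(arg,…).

drop(b,d); flip(e,d); bind(e,d)

1. drop(b,d)  →  {above(d), at(e), inpos(d), linked(b,b), linked(b,e), linked(d,d), linked(e,e), near(e)}
2. flip(e,d)  →  {above(d), above(e), at(e), inpos(d), linked(b,b), linked(b,e), linked(d,d), linked(e,d), linked(e,e), near(e)}
3. bind(e,d)  →  {above(d), at(e), linked(b,b), linked(b,e), linked(d,d), linked(d,e), linked(e,d), near(e)}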